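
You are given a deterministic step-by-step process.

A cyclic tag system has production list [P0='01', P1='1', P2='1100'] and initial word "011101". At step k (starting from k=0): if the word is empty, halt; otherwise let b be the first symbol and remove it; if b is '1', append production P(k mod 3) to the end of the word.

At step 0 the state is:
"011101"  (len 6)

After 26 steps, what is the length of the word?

gen 0: "011101"  (len 6)
gen 1: "11101"  (len 5)
gen 2: "11011"  (len 5)
gen 3: "10111100"  (len 8)
gen 4: "011110001"  (len 9)
gen 5: "11110001"  (len 8)
gen 6: "11100011100"  (len 11)
gen 7: "110001110001"  (len 12)
gen 8: "100011100011"  (len 12)
gen 9: "000111000111100"  (len 15)
gen 10: "00111000111100"  (len 14)
gen 11: "0111000111100"  (len 13)
gen 12: "111000111100"  (len 12)
gen 13: "1100011110001"  (len 13)
gen 14: "1000111100011"  (len 13)
gen 15: "0001111000111100"  (len 16)
gen 16: "001111000111100"  (len 15)
gen 17: "01111000111100"  (len 14)
gen 18: "1111000111100"  (len 13)
gen 19: "11100011110001"  (len 14)
gen 20: "11000111100011"  (len 14)
gen 21: "10001111000111100"  (len 17)
gen 22: "000111100011110001"  (len 18)
gen 23: "00111100011110001"  (len 17)
gen 24: "0111100011110001"  (len 16)
gen 25: "111100011110001"  (len 15)
gen 26: "111000111100011"  (len 15)

15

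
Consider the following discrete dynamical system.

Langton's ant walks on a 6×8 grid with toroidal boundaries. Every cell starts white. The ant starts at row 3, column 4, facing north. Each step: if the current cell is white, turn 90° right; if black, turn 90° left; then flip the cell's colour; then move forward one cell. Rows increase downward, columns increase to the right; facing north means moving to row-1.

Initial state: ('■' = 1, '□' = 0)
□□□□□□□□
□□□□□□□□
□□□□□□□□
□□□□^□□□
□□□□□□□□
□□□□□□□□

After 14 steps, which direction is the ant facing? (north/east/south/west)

south

0) □□□□□□□□
□□□□□□□□
□□□□□□□□
□□□□^□□□
□□□□□□□□
□□□□□□□□
1) □□□□□□□□
□□□□□□□□
□□□□□□□□
□□□□■>□□
□□□□□□□□
□□□□□□□□
2) □□□□□□□□
□□□□□□□□
□□□□□□□□
□□□□■■□□
□□□□□v□□
□□□□□□□□
3) □□□□□□□□
□□□□□□□□
□□□□□□□□
□□□□■■□□
□□□□<■□□
□□□□□□□□
4) □□□□□□□□
□□□□□□□□
□□□□□□□□
□□□□^■□□
□□□□■■□□
□□□□□□□□
5) □□□□□□□□
□□□□□□□□
□□□□□□□□
□□□<□■□□
□□□□■■□□
□□□□□□□□
6) □□□□□□□□
□□□□□□□□
□□□^□□□□
□□□■□■□□
□□□□■■□□
□□□□□□□□
7) □□□□□□□□
□□□□□□□□
□□□■>□□□
□□□■□■□□
□□□□■■□□
□□□□□□□□
8) □□□□□□□□
□□□□□□□□
□□□■■□□□
□□□■v■□□
□□□□■■□□
□□□□□□□□
9) □□□□□□□□
□□□□□□□□
□□□■■□□□
□□□<■■□□
□□□□■■□□
□□□□□□□□
10) □□□□□□□□
□□□□□□□□
□□□■■□□□
□□□□■■□□
□□□v■■□□
□□□□□□□□
11) □□□□□□□□
□□□□□□□□
□□□■■□□□
□□□□■■□□
□□<■■■□□
□□□□□□□□
12) □□□□□□□□
□□□□□□□□
□□□■■□□□
□□^□■■□□
□□■■■■□□
□□□□□□□□
13) □□□□□□□□
□□□□□□□□
□□□■■□□□
□□■>■■□□
□□■■■■□□
□□□□□□□□
14) □□□□□□□□
□□□□□□□□
□□□■■□□□
□□■■■■□□
□□■v■■□□
□□□□□□□□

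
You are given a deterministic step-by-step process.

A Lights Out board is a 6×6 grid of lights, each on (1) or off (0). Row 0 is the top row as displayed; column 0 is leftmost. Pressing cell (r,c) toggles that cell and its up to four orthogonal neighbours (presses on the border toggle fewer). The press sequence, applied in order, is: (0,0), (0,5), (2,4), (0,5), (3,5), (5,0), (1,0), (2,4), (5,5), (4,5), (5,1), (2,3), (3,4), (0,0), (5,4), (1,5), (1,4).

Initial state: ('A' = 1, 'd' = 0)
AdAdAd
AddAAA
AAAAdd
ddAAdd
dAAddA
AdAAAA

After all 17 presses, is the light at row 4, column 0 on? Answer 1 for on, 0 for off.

t=0: AdAdAd
AddAAA
AAAAdd
ddAAdd
dAAddA
AdAAAA
t=1: dAAdAd
dddAAA
AAAAdd
ddAAdd
dAAddA
AdAAAA
t=2: dAAddA
dddAAd
AAAAdd
ddAAdd
dAAddA
AdAAAA
t=3: dAAddA
dddAdd
AAAdAA
ddAAAd
dAAddA
AdAAAA
t=4: dAAdAd
dddAdA
AAAdAA
ddAAAd
dAAddA
AdAAAA
t=5: dAAdAd
dddAdA
AAAdAd
ddAAdA
dAAddd
AdAAAA
t=6: dAAdAd
dddAdA
AAAdAd
ddAAdA
AAAddd
dAAAAA
t=7: AAAdAd
AAdAdA
dAAdAd
ddAAdA
AAAddd
dAAAAA
t=8: AAAdAd
AAdAAA
dAAAdA
ddAAAA
AAAddd
dAAAAA
t=9: AAAdAd
AAdAAA
dAAAdA
ddAAAA
AAAddA
dAAAdd
t=10: AAAdAd
AAdAAA
dAAAdA
ddAAAd
AAAdAd
dAAAdA
t=11: AAAdAd
AAdAAA
dAAAdA
ddAAAd
AdAdAd
AddAdA
t=12: AAAdAd
AAddAA
dAddAA
ddAdAd
AdAdAd
AddAdA
t=13: AAAdAd
AAddAA
dAdddA
ddAAdA
AdAddd
AddAdA
t=14: ddAdAd
dAddAA
dAdddA
ddAAdA
AdAddd
AddAdA
t=15: ddAdAd
dAddAA
dAdddA
ddAAdA
AdAdAd
AdddAd
t=16: ddAdAA
dAdddd
dAdddd
ddAAdA
AdAdAd
AdddAd
t=17: ddAddA
dAdAAA
dAddAd
ddAAdA
AdAdAd
AdddAd

1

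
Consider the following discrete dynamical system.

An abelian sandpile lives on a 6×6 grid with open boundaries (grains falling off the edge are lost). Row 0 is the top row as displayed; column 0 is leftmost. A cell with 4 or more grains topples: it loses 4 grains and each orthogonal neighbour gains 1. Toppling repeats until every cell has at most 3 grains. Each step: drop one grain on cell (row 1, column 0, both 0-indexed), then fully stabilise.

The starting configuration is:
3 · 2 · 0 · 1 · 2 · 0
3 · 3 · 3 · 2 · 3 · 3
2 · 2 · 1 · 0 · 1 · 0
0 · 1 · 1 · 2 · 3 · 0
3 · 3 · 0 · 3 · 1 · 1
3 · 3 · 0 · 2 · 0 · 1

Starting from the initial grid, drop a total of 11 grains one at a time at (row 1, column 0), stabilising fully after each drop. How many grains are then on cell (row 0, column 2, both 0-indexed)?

2

step 0: 3 · 2 · 0 · 1 · 2 · 0
3 · 3 · 3 · 2 · 3 · 3
2 · 2 · 1 · 0 · 1 · 0
0 · 1 · 1 · 2 · 3 · 0
3 · 3 · 0 · 3 · 1 · 1
3 · 3 · 0 · 2 · 0 · 1
step 1: 1 · 0 · 2 · 1 · 2 · 0
2 · 2 · 0 · 3 · 3 · 3
3 · 3 · 2 · 0 · 1 · 0
0 · 1 · 1 · 2 · 3 · 0
3 · 3 · 0 · 3 · 1 · 1
3 · 3 · 0 · 2 · 0 · 1
step 2: 1 · 0 · 2 · 1 · 2 · 0
3 · 2 · 0 · 3 · 3 · 3
3 · 3 · 2 · 0 · 1 · 0
0 · 1 · 1 · 2 · 3 · 0
3 · 3 · 0 · 3 · 1 · 1
3 · 3 · 0 · 2 · 0 · 1
step 3: 2 · 1 · 2 · 1 · 2 · 0
2 · 0 · 1 · 3 · 3 · 3
1 · 1 · 3 · 0 · 1 · 0
1 · 2 · 1 · 2 · 3 · 0
3 · 3 · 0 · 3 · 1 · 1
3 · 3 · 0 · 2 · 0 · 1
step 4: 2 · 1 · 2 · 1 · 2 · 0
3 · 0 · 1 · 3 · 3 · 3
1 · 1 · 3 · 0 · 1 · 0
1 · 2 · 1 · 2 · 3 · 0
3 · 3 · 0 · 3 · 1 · 1
3 · 3 · 0 · 2 · 0 · 1
step 5: 3 · 1 · 2 · 1 · 2 · 0
0 · 1 · 1 · 3 · 3 · 3
2 · 1 · 3 · 0 · 1 · 0
1 · 2 · 1 · 2 · 3 · 0
3 · 3 · 0 · 3 · 1 · 1
3 · 3 · 0 · 2 · 0 · 1
step 6: 3 · 1 · 2 · 1 · 2 · 0
1 · 1 · 1 · 3 · 3 · 3
2 · 1 · 3 · 0 · 1 · 0
1 · 2 · 1 · 2 · 3 · 0
3 · 3 · 0 · 3 · 1 · 1
3 · 3 · 0 · 2 · 0 · 1
step 7: 3 · 1 · 2 · 1 · 2 · 0
2 · 1 · 1 · 3 · 3 · 3
2 · 1 · 3 · 0 · 1 · 0
1 · 2 · 1 · 2 · 3 · 0
3 · 3 · 0 · 3 · 1 · 1
3 · 3 · 0 · 2 · 0 · 1
step 8: 3 · 1 · 2 · 1 · 2 · 0
3 · 1 · 1 · 3 · 3 · 3
2 · 1 · 3 · 0 · 1 · 0
1 · 2 · 1 · 2 · 3 · 0
3 · 3 · 0 · 3 · 1 · 1
3 · 3 · 0 · 2 · 0 · 1
step 9: 0 · 2 · 2 · 1 · 2 · 0
1 · 2 · 1 · 3 · 3 · 3
3 · 1 · 3 · 0 · 1 · 0
1 · 2 · 1 · 2 · 3 · 0
3 · 3 · 0 · 3 · 1 · 1
3 · 3 · 0 · 2 · 0 · 1
step 10: 0 · 2 · 2 · 1 · 2 · 0
2 · 2 · 1 · 3 · 3 · 3
3 · 1 · 3 · 0 · 1 · 0
1 · 2 · 1 · 2 · 3 · 0
3 · 3 · 0 · 3 · 1 · 1
3 · 3 · 0 · 2 · 0 · 1
step 11: 0 · 2 · 2 · 1 · 2 · 0
3 · 2 · 1 · 3 · 3 · 3
3 · 1 · 3 · 0 · 1 · 0
1 · 2 · 1 · 2 · 3 · 0
3 · 3 · 0 · 3 · 1 · 1
3 · 3 · 0 · 2 · 0 · 1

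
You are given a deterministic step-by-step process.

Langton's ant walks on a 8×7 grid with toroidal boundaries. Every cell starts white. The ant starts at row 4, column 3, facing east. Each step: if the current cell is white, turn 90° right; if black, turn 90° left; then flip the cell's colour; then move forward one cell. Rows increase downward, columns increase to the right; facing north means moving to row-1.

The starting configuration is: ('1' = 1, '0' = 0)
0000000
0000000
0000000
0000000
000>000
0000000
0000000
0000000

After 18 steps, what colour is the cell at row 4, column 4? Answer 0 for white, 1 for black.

1

t=0: 0000000
0000000
0000000
0000000
000>000
0000000
0000000
0000000
t=1: 0000000
0000000
0000000
0000000
0001000
000v000
0000000
0000000
t=2: 0000000
0000000
0000000
0000000
0001000
00<1000
0000000
0000000
t=3: 0000000
0000000
0000000
0000000
00^1000
0011000
0000000
0000000
t=4: 0000000
0000000
0000000
0000000
001>000
0011000
0000000
0000000
t=5: 0000000
0000000
0000000
000^000
0010000
0011000
0000000
0000000
t=6: 0000000
0000000
0000000
0001>00
0010000
0011000
0000000
0000000
t=7: 0000000
0000000
0000000
0001100
0010v00
0011000
0000000
0000000
t=8: 0000000
0000000
0000000
0001100
001<100
0011000
0000000
0000000
t=9: 0000000
0000000
0000000
000^100
0011100
0011000
0000000
0000000
t=10: 0000000
0000000
0000000
00<0100
0011100
0011000
0000000
0000000
t=11: 0000000
0000000
00^0000
0010100
0011100
0011000
0000000
0000000
t=12: 0000000
0000000
001>000
0010100
0011100
0011000
0000000
0000000
t=13: 0000000
0000000
0011000
001v100
0011100
0011000
0000000
0000000
t=14: 0000000
0000000
0011000
00<1100
0011100
0011000
0000000
0000000
t=15: 0000000
0000000
0011000
0001100
00v1100
0011000
0000000
0000000
t=16: 0000000
0000000
0011000
0001100
000>100
0011000
0000000
0000000
t=17: 0000000
0000000
0011000
000^100
0000100
0011000
0000000
0000000
t=18: 0000000
0000000
0011000
00<0100
0000100
0011000
0000000
0000000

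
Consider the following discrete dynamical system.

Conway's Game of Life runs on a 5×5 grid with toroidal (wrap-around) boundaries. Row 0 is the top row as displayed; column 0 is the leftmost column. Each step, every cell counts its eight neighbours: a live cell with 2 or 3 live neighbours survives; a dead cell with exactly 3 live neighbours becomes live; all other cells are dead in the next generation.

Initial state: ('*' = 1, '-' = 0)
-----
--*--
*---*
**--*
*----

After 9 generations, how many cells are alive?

step 0: -----
--*--
*---*
**--*
*----
step 1: -----
-----
---**
-*---
**--*
step 2: *----
-----
-----
-***-
**---
step 3: **---
-----
--*--
***--
*---*
step 4: **--*
-*---
--*--
*-***
--*-*
step 5: -****
-**--
*-*-*
*-*-*
--*--
step 6: *----
-----
--*-*
*-*-*
-----
step 7: -----
-----
**--*
**--*
**--*
step 8: *----
*----
-*--*
--**-
-*--*
step 9: **--*
**--*
*****
-****
*****

20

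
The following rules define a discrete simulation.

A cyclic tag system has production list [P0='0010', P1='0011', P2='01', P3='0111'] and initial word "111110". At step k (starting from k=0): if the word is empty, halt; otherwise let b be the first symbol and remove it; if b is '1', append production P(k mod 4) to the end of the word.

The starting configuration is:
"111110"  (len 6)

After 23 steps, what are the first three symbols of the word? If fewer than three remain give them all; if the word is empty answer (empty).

000

[0] "111110"  (len 6)
[1] "111100010"  (len 9)
[2] "111000100011"  (len 12)
[3] "1100010001101"  (len 13)
[4] "1000100011010111"  (len 16)
[5] "0001000110101110010"  (len 19)
[6] "001000110101110010"  (len 18)
[7] "01000110101110010"  (len 17)
[8] "1000110101110010"  (len 16)
[9] "0001101011100100010"  (len 19)
[10] "001101011100100010"  (len 18)
[11] "01101011100100010"  (len 17)
[12] "1101011100100010"  (len 16)
[13] "1010111001000100010"  (len 19)
[14] "0101110010001000100011"  (len 22)
[15] "101110010001000100011"  (len 21)
[16] "011100100010001000110111"  (len 24)
[17] "11100100010001000110111"  (len 23)
[18] "11001000100010001101110011"  (len 26)
[19] "100100010001000110111001101"  (len 27)
[20] "001000100010001101110011010111"  (len 30)
[21] "01000100010001101110011010111"  (len 29)
[22] "1000100010001101110011010111"  (len 28)
[23] "00010001000110111001101011101"  (len 29)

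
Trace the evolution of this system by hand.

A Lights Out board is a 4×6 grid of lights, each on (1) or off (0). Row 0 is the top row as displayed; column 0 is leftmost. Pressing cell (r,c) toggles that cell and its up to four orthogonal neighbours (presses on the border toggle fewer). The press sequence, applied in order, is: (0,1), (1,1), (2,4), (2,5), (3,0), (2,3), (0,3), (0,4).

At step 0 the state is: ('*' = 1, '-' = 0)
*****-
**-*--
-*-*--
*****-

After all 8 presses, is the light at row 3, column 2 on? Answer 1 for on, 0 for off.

1

0) *****-
**-*--
-*-*--
*****-
1) ---**-
*--*--
-*-*--
*****-
2) -*-**-
-***--
---*--
*****-
3) -*-**-
-****-
----**
****--
4) -*-**-
-*****
------
****-*
5) -*-**-
-*****
*-----
--**-*
6) -*-**-
-**-**
*-***-
--*--*
7) -**---
-*****
*-***-
--*--*
8) -*****
-***-*
*-***-
--*--*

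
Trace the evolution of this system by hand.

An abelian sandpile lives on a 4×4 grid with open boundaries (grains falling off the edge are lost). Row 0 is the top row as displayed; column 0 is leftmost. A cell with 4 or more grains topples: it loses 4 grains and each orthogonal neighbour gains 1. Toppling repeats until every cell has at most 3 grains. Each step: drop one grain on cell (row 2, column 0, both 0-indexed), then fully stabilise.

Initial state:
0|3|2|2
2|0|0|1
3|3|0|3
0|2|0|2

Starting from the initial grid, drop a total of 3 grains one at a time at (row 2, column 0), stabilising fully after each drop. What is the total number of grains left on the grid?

25

gen 0: 0|3|2|2
2|0|0|1
3|3|0|3
0|2|0|2
gen 1: 0|3|2|2
3|1|0|1
1|0|1|3
1|3|0|2
gen 2: 0|3|2|2
3|1|0|1
2|0|1|3
1|3|0|2
gen 3: 0|3|2|2
3|1|0|1
3|0|1|3
1|3|0|2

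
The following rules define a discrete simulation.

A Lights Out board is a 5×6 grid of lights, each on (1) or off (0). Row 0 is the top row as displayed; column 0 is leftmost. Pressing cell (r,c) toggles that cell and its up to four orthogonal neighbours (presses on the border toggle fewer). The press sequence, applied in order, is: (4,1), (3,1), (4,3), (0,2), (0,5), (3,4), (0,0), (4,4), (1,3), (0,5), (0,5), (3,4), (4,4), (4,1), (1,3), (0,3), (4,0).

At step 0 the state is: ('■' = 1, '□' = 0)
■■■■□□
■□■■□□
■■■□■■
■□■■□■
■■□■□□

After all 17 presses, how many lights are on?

t=0: ■■■■□□
■□■■□□
■■■□■■
■□■■□■
■■□■□□
t=1: ■■■■□□
■□■■□□
■■■□■■
■■■■□■
□□■■□□
t=2: ■■■■□□
■□■■□□
■□■□■■
□□□■□■
□■■■□□
t=3: ■■■■□□
■□■■□□
■□■□■■
□□□□□■
□■□□■□
t=4: ■□□□□□
■□□■□□
■□■□■■
□□□□□■
□■□□■□
t=5: ■□□□■■
■□□■□■
■□■□■■
□□□□□■
□■□□■□
t=6: ■□□□■■
■□□■□■
■□■□□■
□□□■■□
□■□□□□
t=7: □■□□■■
□□□■□■
■□■□□■
□□□■■□
□■□□□□
t=8: □■□□■■
□□□■□■
■□■□□■
□□□■□□
□■□■■■
t=9: □■□■■■
□□■□■■
■□■■□■
□□□■□□
□■□■■■
t=10: □■□■□□
□□■□■□
■□■■□■
□□□■□□
□■□■■■
t=11: □■□■■■
□□■□■■
■□■■□■
□□□■□□
□■□■■■
t=12: □■□■■■
□□■□■■
■□■■■■
□□□□■■
□■□■□■
t=13: □■□■■■
□□■□■■
■□■■■■
□□□□□■
□■□□■□
t=14: □■□■■■
□□■□■■
■□■■■■
□■□□□■
■□■□■□
t=15: □■□□■■
□□□■□■
■□■□■■
□■□□□■
■□■□■□
t=16: □■■■□■
□□□□□■
■□■□■■
□■□□□■
■□■□■□
t=17: □■■■□■
□□□□□■
■□■□■■
■■□□□■
□■■□■□

15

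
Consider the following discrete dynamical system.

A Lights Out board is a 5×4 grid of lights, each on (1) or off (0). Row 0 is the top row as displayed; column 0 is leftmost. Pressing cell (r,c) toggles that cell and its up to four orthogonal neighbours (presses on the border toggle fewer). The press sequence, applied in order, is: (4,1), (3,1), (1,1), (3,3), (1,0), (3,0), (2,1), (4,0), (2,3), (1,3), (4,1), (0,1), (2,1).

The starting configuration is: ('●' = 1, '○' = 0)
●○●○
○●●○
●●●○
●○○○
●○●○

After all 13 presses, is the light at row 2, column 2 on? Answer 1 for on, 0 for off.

0) ●○●○
○●●○
●●●○
●○○○
●○●○
1) ●○●○
○●●○
●●●○
●●○○
○●○○
2) ●○●○
○●●○
●○●○
○○●○
○○○○
3) ●●●○
●○○○
●●●○
○○●○
○○○○
4) ●●●○
●○○○
●●●●
○○○●
○○○●
5) ○●●○
○●○○
○●●●
○○○●
○○○●
6) ○●●○
○●○○
●●●●
●●○●
●○○●
7) ○●●○
○○○○
○○○●
●○○●
●○○●
8) ○●●○
○○○○
○○○●
○○○●
○●○●
9) ○●●○
○○○●
○○●○
○○○○
○●○●
10) ○●●●
○○●○
○○●●
○○○○
○●○●
11) ○●●●
○○●○
○○●●
○●○○
●○●●
12) ●○○●
○●●○
○○●●
○●○○
●○●●
13) ●○○●
○○●○
●●○●
○○○○
●○●●

0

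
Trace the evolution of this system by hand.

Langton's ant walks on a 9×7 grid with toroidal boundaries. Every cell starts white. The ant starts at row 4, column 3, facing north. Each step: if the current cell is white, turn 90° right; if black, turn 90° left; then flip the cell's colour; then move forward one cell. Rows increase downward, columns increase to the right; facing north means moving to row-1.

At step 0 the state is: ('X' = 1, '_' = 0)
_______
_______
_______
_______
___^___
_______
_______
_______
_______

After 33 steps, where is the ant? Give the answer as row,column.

6,2

t=0: _______
_______
_______
_______
___^___
_______
_______
_______
_______
t=1: _______
_______
_______
_______
___X>__
_______
_______
_______
_______
t=2: _______
_______
_______
_______
___XX__
____v__
_______
_______
_______
t=3: _______
_______
_______
_______
___XX__
___<X__
_______
_______
_______
t=4: _______
_______
_______
_______
___^X__
___XX__
_______
_______
_______
t=5: _______
_______
_______
_______
__<_X__
___XX__
_______
_______
_______
t=6: _______
_______
_______
__^____
__X_X__
___XX__
_______
_______
_______
t=7: _______
_______
_______
__X>___
__X_X__
___XX__
_______
_______
_______
t=8: _______
_______
_______
__XX___
__XvX__
___XX__
_______
_______
_______
t=9: _______
_______
_______
__XX___
__<XX__
___XX__
_______
_______
_______
t=10: _______
_______
_______
__XX___
___XX__
__vXX__
_______
_______
_______
t=11: _______
_______
_______
__XX___
___XX__
_<XXX__
_______
_______
_______
t=12: _______
_______
_______
__XX___
_^_XX__
_XXXX__
_______
_______
_______
t=13: _______
_______
_______
__XX___
_X>XX__
_XXXX__
_______
_______
_______
t=14: _______
_______
_______
__XX___
_XXXX__
_XvXX__
_______
_______
_______
t=15: _______
_______
_______
__XX___
_XXXX__
_X_>X__
_______
_______
_______
t=16: _______
_______
_______
__XX___
_XX^X__
_X__X__
_______
_______
_______
t=17: _______
_______
_______
__XX___
_X<_X__
_X__X__
_______
_______
_______
t=18: _______
_______
_______
__XX___
_X__X__
_Xv_X__
_______
_______
_______
t=19: _______
_______
_______
__XX___
_X__X__
_<X_X__
_______
_______
_______
t=20: _______
_______
_______
__XX___
_X__X__
__X_X__
_v_____
_______
_______
t=21: _______
_______
_______
__XX___
_X__X__
__X_X__
<X_____
_______
_______
t=22: _______
_______
_______
__XX___
_X__X__
^_X_X__
XX_____
_______
_______
t=23: _______
_______
_______
__XX___
_X__X__
X>X_X__
XX_____
_______
_______
t=24: _______
_______
_______
__XX___
_X__X__
XXX_X__
Xv_____
_______
_______
t=25: _______
_______
_______
__XX___
_X__X__
XXX_X__
X_>____
_______
_______
t=26: _______
_______
_______
__XX___
_X__X__
XXX_X__
X_X____
__v____
_______
t=27: _______
_______
_______
__XX___
_X__X__
XXX_X__
X_X____
_<X____
_______
t=28: _______
_______
_______
__XX___
_X__X__
XXX_X__
X^X____
_XX____
_______
t=29: _______
_______
_______
__XX___
_X__X__
XXX_X__
XX>____
_XX____
_______
t=30: _______
_______
_______
__XX___
_X__X__
XX^_X__
XX_____
_XX____
_______
t=31: _______
_______
_______
__XX___
_X__X__
X<__X__
XX_____
_XX____
_______
t=32: _______
_______
_______
__XX___
_X__X__
X___X__
Xv_____
_XX____
_______
t=33: _______
_______
_______
__XX___
_X__X__
X___X__
X_>____
_XX____
_______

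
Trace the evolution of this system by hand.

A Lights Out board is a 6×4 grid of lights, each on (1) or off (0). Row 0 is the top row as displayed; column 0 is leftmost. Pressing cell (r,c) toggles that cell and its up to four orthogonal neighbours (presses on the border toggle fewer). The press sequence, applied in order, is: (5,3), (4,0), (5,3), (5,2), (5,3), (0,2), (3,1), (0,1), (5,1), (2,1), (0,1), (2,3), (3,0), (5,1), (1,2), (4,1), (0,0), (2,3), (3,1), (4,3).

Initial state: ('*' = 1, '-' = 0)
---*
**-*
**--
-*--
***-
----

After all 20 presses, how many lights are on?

step 0: ---*
**-*
**--
-*--
***-
----
step 1: ---*
**-*
**--
-*--
****
--**
step 2: ---*
**-*
**--
**--
--**
*-**
step 3: ---*
**-*
**--
**--
--*-
*---
step 4: ---*
**-*
**--
**--
----
****
step 5: ---*
**-*
**--
**--
---*
**--
step 6: -**-
****
**--
**--
---*
**--
step 7: -**-
****
*---
--*-
-*-*
**--
step 8: *---
*-**
*---
--*-
-*-*
**--
step 9: *---
*-**
*---
--*-
---*
--*-
step 10: *---
****
-**-
-**-
---*
--*-
step 11: -**-
*-**
-**-
-**-
---*
--*-
step 12: -**-
*-*-
-*-*
-***
---*
--*-
step 13: -**-
*-*-
**-*
*-**
*--*
--*-
step 14: -**-
*-*-
**-*
*-**
**-*
**--
step 15: -*--
**-*
****
*-**
**-*
**--
step 16: -*--
**-*
****
****
--**
*---
step 17: *---
-*-*
****
****
--**
*---
step 18: *---
-*--
**--
***-
--**
*---
step 19: *---
-*--
*---
----
-***
*---
step 20: *---
-*--
*---
---*
-*--
*--*

7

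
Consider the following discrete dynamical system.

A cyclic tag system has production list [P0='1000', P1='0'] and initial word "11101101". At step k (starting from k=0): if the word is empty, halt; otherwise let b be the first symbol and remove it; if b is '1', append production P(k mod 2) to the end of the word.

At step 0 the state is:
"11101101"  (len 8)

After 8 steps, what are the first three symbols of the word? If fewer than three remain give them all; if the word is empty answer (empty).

k=0  "11101101"  (len 8)
k=1  "11011011000"  (len 11)
k=2  "10110110000"  (len 11)
k=3  "01101100001000"  (len 14)
k=4  "1101100001000"  (len 13)
k=5  "1011000010001000"  (len 16)
k=6  "0110000100010000"  (len 16)
k=7  "110000100010000"  (len 15)
k=8  "100001000100000"  (len 15)

100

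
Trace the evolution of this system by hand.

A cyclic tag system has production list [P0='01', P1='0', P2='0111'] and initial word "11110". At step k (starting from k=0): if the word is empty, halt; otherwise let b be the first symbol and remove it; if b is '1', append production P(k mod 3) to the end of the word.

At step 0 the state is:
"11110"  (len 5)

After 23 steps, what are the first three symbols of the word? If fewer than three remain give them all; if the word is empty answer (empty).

0) "11110"  (len 5)
1) "111001"  (len 6)
2) "110010"  (len 6)
3) "100100111"  (len 9)
4) "0010011101"  (len 10)
5) "010011101"  (len 9)
6) "10011101"  (len 8)
7) "001110101"  (len 9)
8) "01110101"  (len 8)
9) "1110101"  (len 7)
10) "11010101"  (len 8)
11) "10101010"  (len 8)
12) "01010100111"  (len 11)
13) "1010100111"  (len 10)
14) "0101001110"  (len 10)
15) "101001110"  (len 9)
16) "0100111001"  (len 10)
17) "100111001"  (len 9)
18) "001110010111"  (len 12)
19) "01110010111"  (len 11)
20) "1110010111"  (len 10)
21) "1100101110111"  (len 13)
22) "10010111011101"  (len 14)
23) "00101110111010"  (len 14)

001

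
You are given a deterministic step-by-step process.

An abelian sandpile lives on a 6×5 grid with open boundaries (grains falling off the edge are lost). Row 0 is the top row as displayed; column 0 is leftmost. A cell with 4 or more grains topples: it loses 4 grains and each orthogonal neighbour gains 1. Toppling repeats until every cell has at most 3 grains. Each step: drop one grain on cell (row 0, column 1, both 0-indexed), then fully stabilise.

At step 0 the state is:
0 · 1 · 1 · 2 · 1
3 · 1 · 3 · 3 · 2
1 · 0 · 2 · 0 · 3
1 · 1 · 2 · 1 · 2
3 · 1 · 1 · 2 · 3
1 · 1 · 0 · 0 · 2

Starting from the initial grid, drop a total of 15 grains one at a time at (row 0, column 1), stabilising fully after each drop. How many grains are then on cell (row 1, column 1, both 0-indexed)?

3

step 0: 0 · 1 · 1 · 2 · 1
3 · 1 · 3 · 3 · 2
1 · 0 · 2 · 0 · 3
1 · 1 · 2 · 1 · 2
3 · 1 · 1 · 2 · 3
1 · 1 · 0 · 0 · 2
step 1: 0 · 2 · 1 · 2 · 1
3 · 1 · 3 · 3 · 2
1 · 0 · 2 · 0 · 3
1 · 1 · 2 · 1 · 2
3 · 1 · 1 · 2 · 3
1 · 1 · 0 · 0 · 2
step 2: 0 · 3 · 1 · 2 · 1
3 · 1 · 3 · 3 · 2
1 · 0 · 2 · 0 · 3
1 · 1 · 2 · 1 · 2
3 · 1 · 1 · 2 · 3
1 · 1 · 0 · 0 · 2
step 3: 1 · 0 · 2 · 2 · 1
3 · 2 · 3 · 3 · 2
1 · 0 · 2 · 0 · 3
1 · 1 · 2 · 1 · 2
3 · 1 · 1 · 2 · 3
1 · 1 · 0 · 0 · 2
step 4: 1 · 1 · 2 · 2 · 1
3 · 2 · 3 · 3 · 2
1 · 0 · 2 · 0 · 3
1 · 1 · 2 · 1 · 2
3 · 1 · 1 · 2 · 3
1 · 1 · 0 · 0 · 2
step 5: 1 · 2 · 2 · 2 · 1
3 · 2 · 3 · 3 · 2
1 · 0 · 2 · 0 · 3
1 · 1 · 2 · 1 · 2
3 · 1 · 1 · 2 · 3
1 · 1 · 0 · 0 · 2
step 6: 1 · 3 · 2 · 2 · 1
3 · 2 · 3 · 3 · 2
1 · 0 · 2 · 0 · 3
1 · 1 · 2 · 1 · 2
3 · 1 · 1 · 2 · 3
1 · 1 · 0 · 0 · 2
step 7: 2 · 0 · 3 · 2 · 1
3 · 3 · 3 · 3 · 2
1 · 0 · 2 · 0 · 3
1 · 1 · 2 · 1 · 2
3 · 1 · 1 · 2 · 3
1 · 1 · 0 · 0 · 2
step 8: 2 · 1 · 3 · 2 · 1
3 · 3 · 3 · 3 · 2
1 · 0 · 2 · 0 · 3
1 · 1 · 2 · 1 · 2
3 · 1 · 1 · 2 · 3
1 · 1 · 0 · 0 · 2
step 9: 2 · 2 · 3 · 2 · 1
3 · 3 · 3 · 3 · 2
1 · 0 · 2 · 0 · 3
1 · 1 · 2 · 1 · 2
3 · 1 · 1 · 2 · 3
1 · 1 · 0 · 0 · 2
step 10: 2 · 3 · 3 · 2 · 1
3 · 3 · 3 · 3 · 2
1 · 0 · 2 · 0 · 3
1 · 1 · 2 · 1 · 2
3 · 1 · 1 · 2 · 3
1 · 1 · 0 · 0 · 2
step 11: 0 · 3 · 2 · 0 · 2
1 · 2 · 2 · 1 · 3
2 · 1 · 3 · 1 · 3
1 · 1 · 2 · 1 · 2
3 · 1 · 1 · 2 · 3
1 · 1 · 0 · 0 · 2
step 12: 1 · 0 · 3 · 0 · 2
1 · 3 · 2 · 1 · 3
2 · 1 · 3 · 1 · 3
1 · 1 · 2 · 1 · 2
3 · 1 · 1 · 2 · 3
1 · 1 · 0 · 0 · 2
step 13: 1 · 1 · 3 · 0 · 2
1 · 3 · 2 · 1 · 3
2 · 1 · 3 · 1 · 3
1 · 1 · 2 · 1 · 2
3 · 1 · 1 · 2 · 3
1 · 1 · 0 · 0 · 2
step 14: 1 · 2 · 3 · 0 · 2
1 · 3 · 2 · 1 · 3
2 · 1 · 3 · 1 · 3
1 · 1 · 2 · 1 · 2
3 · 1 · 1 · 2 · 3
1 · 1 · 0 · 0 · 2
step 15: 1 · 3 · 3 · 0 · 2
1 · 3 · 2 · 1 · 3
2 · 1 · 3 · 1 · 3
1 · 1 · 2 · 1 · 2
3 · 1 · 1 · 2 · 3
1 · 1 · 0 · 0 · 2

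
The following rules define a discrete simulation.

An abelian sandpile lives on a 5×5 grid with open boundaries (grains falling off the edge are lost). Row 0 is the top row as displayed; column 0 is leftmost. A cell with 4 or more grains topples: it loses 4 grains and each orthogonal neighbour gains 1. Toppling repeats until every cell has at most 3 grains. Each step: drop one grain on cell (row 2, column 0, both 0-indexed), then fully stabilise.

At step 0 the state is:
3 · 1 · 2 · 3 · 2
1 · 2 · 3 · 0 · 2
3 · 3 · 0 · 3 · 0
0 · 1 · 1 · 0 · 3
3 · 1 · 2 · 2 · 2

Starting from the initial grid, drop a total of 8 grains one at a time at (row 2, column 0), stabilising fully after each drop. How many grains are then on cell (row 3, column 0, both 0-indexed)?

3

t=0: 3 · 1 · 2 · 3 · 2
1 · 2 · 3 · 0 · 2
3 · 3 · 0 · 3 · 0
0 · 1 · 1 · 0 · 3
3 · 1 · 2 · 2 · 2
t=1: 3 · 1 · 2 · 3 · 2
2 · 3 · 3 · 0 · 2
1 · 0 · 1 · 3 · 0
1 · 2 · 1 · 0 · 3
3 · 1 · 2 · 2 · 2
t=2: 3 · 1 · 2 · 3 · 2
2 · 3 · 3 · 0 · 2
2 · 0 · 1 · 3 · 0
1 · 2 · 1 · 0 · 3
3 · 1 · 2 · 2 · 2
t=3: 3 · 1 · 2 · 3 · 2
2 · 3 · 3 · 0 · 2
3 · 0 · 1 · 3 · 0
1 · 2 · 1 · 0 · 3
3 · 1 · 2 · 2 · 2
t=4: 3 · 1 · 2 · 3 · 2
3 · 3 · 3 · 0 · 2
0 · 1 · 1 · 3 · 0
2 · 2 · 1 · 0 · 3
3 · 1 · 2 · 2 · 2
t=5: 3 · 1 · 2 · 3 · 2
3 · 3 · 3 · 0 · 2
1 · 1 · 1 · 3 · 0
2 · 2 · 1 · 0 · 3
3 · 1 · 2 · 2 · 2
t=6: 3 · 1 · 2 · 3 · 2
3 · 3 · 3 · 0 · 2
2 · 1 · 1 · 3 · 0
2 · 2 · 1 · 0 · 3
3 · 1 · 2 · 2 · 2
t=7: 3 · 1 · 2 · 3 · 2
3 · 3 · 3 · 0 · 2
3 · 1 · 1 · 3 · 0
2 · 2 · 1 · 0 · 3
3 · 1 · 2 · 2 · 2
t=8: 0 · 3 · 3 · 3 · 2
2 · 1 · 0 · 1 · 2
1 · 3 · 2 · 3 · 0
3 · 2 · 1 · 0 · 3
3 · 1 · 2 · 2 · 2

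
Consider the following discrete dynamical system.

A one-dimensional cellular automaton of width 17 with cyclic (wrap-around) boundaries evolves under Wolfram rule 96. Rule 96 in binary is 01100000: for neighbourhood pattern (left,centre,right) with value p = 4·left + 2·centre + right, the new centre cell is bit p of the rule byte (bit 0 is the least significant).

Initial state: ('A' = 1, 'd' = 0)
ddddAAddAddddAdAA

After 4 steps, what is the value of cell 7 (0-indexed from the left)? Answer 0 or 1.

0) ddddAAddAddddAdAA
1) dddddAddddddddAdA
2) dddddddddddddddAd
3) ddddddddddddddddd
4) ddddddddddddddddd

0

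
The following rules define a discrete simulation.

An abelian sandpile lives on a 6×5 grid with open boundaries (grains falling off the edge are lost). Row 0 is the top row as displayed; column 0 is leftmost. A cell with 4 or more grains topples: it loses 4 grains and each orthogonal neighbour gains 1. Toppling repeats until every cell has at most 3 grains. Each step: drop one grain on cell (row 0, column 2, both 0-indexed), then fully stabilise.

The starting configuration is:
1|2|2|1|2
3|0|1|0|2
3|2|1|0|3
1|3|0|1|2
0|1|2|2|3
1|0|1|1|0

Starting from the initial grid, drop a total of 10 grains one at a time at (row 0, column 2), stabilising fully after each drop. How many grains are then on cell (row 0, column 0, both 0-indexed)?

2

gen 0: 1|2|2|1|2
3|0|1|0|2
3|2|1|0|3
1|3|0|1|2
0|1|2|2|3
1|0|1|1|0
gen 1: 1|2|3|1|2
3|0|1|0|2
3|2|1|0|3
1|3|0|1|2
0|1|2|2|3
1|0|1|1|0
gen 2: 1|3|0|2|2
3|0|2|0|2
3|2|1|0|3
1|3|0|1|2
0|1|2|2|3
1|0|1|1|0
gen 3: 1|3|1|2|2
3|0|2|0|2
3|2|1|0|3
1|3|0|1|2
0|1|2|2|3
1|0|1|1|0
gen 4: 1|3|2|2|2
3|0|2|0|2
3|2|1|0|3
1|3|0|1|2
0|1|2|2|3
1|0|1|1|0
gen 5: 1|3|3|2|2
3|0|2|0|2
3|2|1|0|3
1|3|0|1|2
0|1|2|2|3
1|0|1|1|0
gen 6: 2|0|1|3|2
3|1|3|0|2
3|2|1|0|3
1|3|0|1|2
0|1|2|2|3
1|0|1|1|0
gen 7: 2|0|2|3|2
3|1|3|0|2
3|2|1|0|3
1|3|0|1|2
0|1|2|2|3
1|0|1|1|0
gen 8: 2|0|3|3|2
3|1|3|0|2
3|2|1|0|3
1|3|0|1|2
0|1|2|2|3
1|0|1|1|0
gen 9: 2|1|2|0|3
3|2|0|2|2
3|2|2|0|3
1|3|0|1|2
0|1|2|2|3
1|0|1|1|0
gen 10: 2|1|3|0|3
3|2|0|2|2
3|2|2|0|3
1|3|0|1|2
0|1|2|2|3
1|0|1|1|0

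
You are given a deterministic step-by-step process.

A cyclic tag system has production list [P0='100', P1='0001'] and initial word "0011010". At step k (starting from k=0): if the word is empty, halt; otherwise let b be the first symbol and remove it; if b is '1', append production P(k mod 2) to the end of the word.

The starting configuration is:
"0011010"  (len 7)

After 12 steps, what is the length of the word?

10

k=0  "0011010"  (len 7)
k=1  "011010"  (len 6)
k=2  "11010"  (len 5)
k=3  "1010100"  (len 7)
k=4  "0101000001"  (len 10)
k=5  "101000001"  (len 9)
k=6  "010000010001"  (len 12)
k=7  "10000010001"  (len 11)
k=8  "00000100010001"  (len 14)
k=9  "0000100010001"  (len 13)
k=10  "000100010001"  (len 12)
k=11  "00100010001"  (len 11)
k=12  "0100010001"  (len 10)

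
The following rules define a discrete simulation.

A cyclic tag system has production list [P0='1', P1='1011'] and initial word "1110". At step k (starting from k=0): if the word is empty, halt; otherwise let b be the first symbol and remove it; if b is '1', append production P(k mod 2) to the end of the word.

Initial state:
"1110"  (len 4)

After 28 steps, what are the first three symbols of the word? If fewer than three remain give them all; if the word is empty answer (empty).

110

step 0: "1110"  (len 4)
step 1: "1101"  (len 4)
step 2: "1011011"  (len 7)
step 3: "0110111"  (len 7)
step 4: "110111"  (len 6)
step 5: "101111"  (len 6)
step 6: "011111011"  (len 9)
step 7: "11111011"  (len 8)
step 8: "11110111011"  (len 11)
step 9: "11101110111"  (len 11)
step 10: "11011101111011"  (len 14)
step 11: "10111011110111"  (len 14)
step 12: "01110111101111011"  (len 17)
step 13: "1110111101111011"  (len 16)
step 14: "1101111011110111011"  (len 19)
step 15: "1011110111101110111"  (len 19)
step 16: "0111101111011101111011"  (len 22)
step 17: "111101111011101111011"  (len 21)
step 18: "111011110111011110111011"  (len 24)
step 19: "110111101110111101110111"  (len 24)
step 20: "101111011101111011101111011"  (len 27)
step 21: "011110111011110111011110111"  (len 27)
step 22: "11110111011110111011110111"  (len 26)
step 23: "11101110111101110111101111"  (len 26)
step 24: "11011101111011101111011111011"  (len 29)
step 25: "10111011110111011110111110111"  (len 29)
step 26: "01110111101110111101111101111011"  (len 32)
step 27: "1110111101110111101111101111011"  (len 31)
step 28: "1101111011101111011111011110111011"  (len 34)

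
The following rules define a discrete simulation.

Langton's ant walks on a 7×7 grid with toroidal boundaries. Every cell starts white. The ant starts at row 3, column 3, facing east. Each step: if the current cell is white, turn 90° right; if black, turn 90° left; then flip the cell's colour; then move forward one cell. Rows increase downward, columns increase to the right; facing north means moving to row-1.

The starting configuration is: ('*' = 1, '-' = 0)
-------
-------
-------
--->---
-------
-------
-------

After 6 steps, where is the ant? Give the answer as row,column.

k=0  -------
-------
-------
--->---
-------
-------
-------
k=1  -------
-------
-------
---*---
---v---
-------
-------
k=2  -------
-------
-------
---*---
--<*---
-------
-------
k=3  -------
-------
-------
--^*---
--**---
-------
-------
k=4  -------
-------
-------
--*>---
--**---
-------
-------
k=5  -------
-------
---^---
--*----
--**---
-------
-------
k=6  -------
-------
---*>--
--*----
--**---
-------
-------

2,4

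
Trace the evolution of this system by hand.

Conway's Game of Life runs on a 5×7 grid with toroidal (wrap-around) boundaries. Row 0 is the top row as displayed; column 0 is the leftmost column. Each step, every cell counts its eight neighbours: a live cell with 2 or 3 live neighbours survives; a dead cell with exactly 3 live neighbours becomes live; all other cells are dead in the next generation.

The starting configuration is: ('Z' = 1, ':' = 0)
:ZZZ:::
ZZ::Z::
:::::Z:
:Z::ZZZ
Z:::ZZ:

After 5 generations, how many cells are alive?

2

gen 0: :ZZZ:::
ZZ::Z::
:::::Z:
:Z::ZZZ
Z:::ZZ:
gen 1: ::ZZ:ZZ
ZZ:ZZ::
:Z:::::
Z::::::
Z::::::
gen 2: ::ZZ:ZZ
ZZ:ZZZZ
:ZZ::::
ZZ:::::
ZZ:::::
gen 3: :::Z:::
:::::::
:::ZZZ:
:::::::
:::::::
gen 4: :::::::
:::Z:::
::::Z::
::::Z::
:::::::
gen 5: :::::::
:::::::
:::ZZ::
:::::::
:::::::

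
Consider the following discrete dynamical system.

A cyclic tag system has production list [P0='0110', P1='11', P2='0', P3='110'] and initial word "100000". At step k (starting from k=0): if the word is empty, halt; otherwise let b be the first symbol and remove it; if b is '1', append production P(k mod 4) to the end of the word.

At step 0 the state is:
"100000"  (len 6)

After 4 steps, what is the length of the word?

0) "100000"  (len 6)
1) "000000110"  (len 9)
2) "00000110"  (len 8)
3) "0000110"  (len 7)
4) "000110"  (len 6)

6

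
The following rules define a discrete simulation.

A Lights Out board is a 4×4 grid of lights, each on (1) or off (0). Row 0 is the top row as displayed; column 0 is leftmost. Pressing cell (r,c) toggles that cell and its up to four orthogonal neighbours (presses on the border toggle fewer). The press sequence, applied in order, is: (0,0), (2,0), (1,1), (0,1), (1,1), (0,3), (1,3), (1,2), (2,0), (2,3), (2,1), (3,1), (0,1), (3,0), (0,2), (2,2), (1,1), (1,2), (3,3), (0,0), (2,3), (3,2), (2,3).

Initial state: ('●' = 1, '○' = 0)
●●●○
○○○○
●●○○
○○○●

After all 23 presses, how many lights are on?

8

t=0: ●●●○
○○○○
●●○○
○○○●
t=1: ○○●○
●○○○
●●○○
○○○●
t=2: ○○●○
○○○○
○○○○
●○○●
t=3: ○●●○
●●●○
○●○○
●○○●
t=4: ●○○○
●○●○
○●○○
●○○●
t=5: ●●○○
○●○○
○○○○
●○○●
t=6: ●●●●
○●○●
○○○○
●○○●
t=7: ●●●○
○●●○
○○○●
●○○●
t=8: ●●○○
○○○●
○○●●
●○○●
t=9: ●●○○
●○○●
●●●●
○○○●
t=10: ●●○○
●○○○
●●○○
○○○○
t=11: ●●○○
●●○○
○○●○
○●○○
t=12: ●●○○
●●○○
○●●○
●○●○
t=13: ○○●○
●○○○
○●●○
●○●○
t=14: ○○●○
●○○○
●●●○
○●●○
t=15: ○●○●
●○●○
●●●○
○●●○
t=16: ○●○●
●○○○
●○○●
○●○○
t=17: ○○○●
○●●○
●●○●
○●○○
t=18: ○○●●
○○○●
●●●●
○●○○
t=19: ○○●●
○○○●
●●●○
○●●●
t=20: ●●●●
●○○●
●●●○
○●●●
t=21: ●●●●
●○○○
●●○●
○●●○
t=22: ●●●●
●○○○
●●●●
○○○●
t=23: ●●●●
●○○●
●●○○
○○○○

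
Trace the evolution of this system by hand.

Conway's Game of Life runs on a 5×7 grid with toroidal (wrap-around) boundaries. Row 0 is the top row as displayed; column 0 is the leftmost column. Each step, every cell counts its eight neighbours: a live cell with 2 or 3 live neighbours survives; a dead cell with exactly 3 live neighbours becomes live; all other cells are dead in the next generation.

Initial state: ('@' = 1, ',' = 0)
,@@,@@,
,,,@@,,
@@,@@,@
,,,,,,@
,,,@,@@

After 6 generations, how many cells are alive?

gen 0: ,@@,@@,
,,,@@,,
@@,@@,@
,,,,,,@
,,,@,@@
gen 1: ,,@,,,@
,,,,,,@
@,@@@,@
,,@@,,,
@,@@,,@
gen 2: ,@@@,@@
,@@,,,@
@@@,@@@
,,,,,@,
@,,,,,@
gen 3: ,,,@,@,
,,,,,,,
,,@@@,,
,,,,@,,
@@@,@,,
gen 4: ,@@@@,,
,,@,,,,
,,,@@,,
,,,,@@,
,@@,@@,
gen 5: ,,,,@@,
,@,,,,,
,,,@@@,
,,@,,,,
,@,,,,,
gen 6: ,,,,,,,
,,,@,,,
,,@@@,,
,,@@@,,
,,,,,,,

7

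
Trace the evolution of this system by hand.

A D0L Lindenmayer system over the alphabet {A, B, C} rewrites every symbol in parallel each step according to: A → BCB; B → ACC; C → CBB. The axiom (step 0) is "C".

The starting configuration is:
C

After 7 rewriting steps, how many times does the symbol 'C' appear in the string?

[0] C
[1] CBB
[2] CBBACCACC
[3] CBBACCACCBCBCBBCBBBCBCBBCBB
[4] CBBACCACCBCBCBBCBBBCBCBBCBBACCCBBACCCBBACCACCCBBACCACCACCCBBACCCBBACCACCCBBACCACC
[5] CBBACCACCBCBCBBCBBBCBCBBCBBACCCBBACCCBBACCACCCBBACCACCACCC…BCBBCBBACCACCBCBCBBCBBBCBCBBCBBCBBACCACCBCBCBBCBBBCBCBBCBB  (len 243)
[6] CBBACCACCBCBCBBCBBBCBCBBCBBACCCBBACCCBBACCACCCBBACCACCACCC…BCBBACCCBBACCCBBACCACCCBBACCACCACCCBBACCCBBACCACCCBBACCACC  (len 729)
[7] CBBACCACCBCBCBBCBBBCBCBBCBBACCCBBACCCBBACCACCCBBACCACCACCC…BCBBCBBACCACCBCBCBBCBBBCBCBBCBBCBBACCACCBCBCBBCBBBCBCBBCBB  (len 2187)

995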